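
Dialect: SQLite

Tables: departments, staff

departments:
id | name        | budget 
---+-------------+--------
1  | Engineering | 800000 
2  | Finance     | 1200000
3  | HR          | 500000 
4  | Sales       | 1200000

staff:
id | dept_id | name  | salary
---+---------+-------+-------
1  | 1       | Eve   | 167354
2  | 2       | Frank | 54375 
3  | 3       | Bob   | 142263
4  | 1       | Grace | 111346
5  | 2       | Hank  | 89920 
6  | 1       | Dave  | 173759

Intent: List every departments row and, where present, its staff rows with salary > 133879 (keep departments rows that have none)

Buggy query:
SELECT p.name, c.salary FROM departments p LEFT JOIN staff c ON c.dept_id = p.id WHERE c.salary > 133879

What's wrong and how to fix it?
Bug: Filtering c.salary in WHERE discards the NULL rows produced by LEFT JOIN, turning it into an inner join

Fix: Put 'c.salary > 133879' in the JOIN's ON clause instead of WHERE

Corrected query:
SELECT p.name, c.salary FROM departments p LEFT JOIN staff c ON c.dept_id = p.id AND c.salary > 133879

Result:
name        | salary
------------+-------
Engineering | 167354
Engineering | 173759
Finance     | NULL  
HR          | 142263
Sales       | NULL  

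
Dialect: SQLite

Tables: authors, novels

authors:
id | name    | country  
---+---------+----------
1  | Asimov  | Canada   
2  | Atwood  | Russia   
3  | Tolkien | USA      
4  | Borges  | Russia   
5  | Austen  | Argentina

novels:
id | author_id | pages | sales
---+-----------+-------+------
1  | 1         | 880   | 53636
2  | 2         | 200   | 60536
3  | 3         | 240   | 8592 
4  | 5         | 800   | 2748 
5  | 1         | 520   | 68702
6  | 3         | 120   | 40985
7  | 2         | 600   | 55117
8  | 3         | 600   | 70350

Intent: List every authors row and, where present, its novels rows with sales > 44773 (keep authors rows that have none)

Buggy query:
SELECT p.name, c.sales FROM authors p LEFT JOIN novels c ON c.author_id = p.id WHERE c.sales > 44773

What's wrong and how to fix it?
Bug: A WHERE condition on the right-hand table after LEFT JOIN drops unmatched parents

Fix: Put 'c.sales > 44773' in the JOIN's ON clause instead of WHERE

Corrected query:
SELECT p.name, c.sales FROM authors p LEFT JOIN novels c ON c.author_id = p.id AND c.sales > 44773

Result:
name    | sales
--------+------
Asimov  | 53636
Asimov  | 68702
Atwood  | 55117
Atwood  | 60536
Tolkien | 70350
Borges  | NULL 
Austen  | NULL 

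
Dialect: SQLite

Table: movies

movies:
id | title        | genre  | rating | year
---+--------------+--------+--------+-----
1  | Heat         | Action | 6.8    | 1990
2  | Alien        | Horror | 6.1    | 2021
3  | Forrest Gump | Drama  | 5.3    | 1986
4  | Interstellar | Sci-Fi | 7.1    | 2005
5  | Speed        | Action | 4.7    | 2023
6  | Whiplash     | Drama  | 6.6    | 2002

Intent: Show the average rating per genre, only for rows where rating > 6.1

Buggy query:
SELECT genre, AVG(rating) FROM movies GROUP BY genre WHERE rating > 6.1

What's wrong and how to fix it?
Bug: WHERE cannot follow GROUP BY

Fix: Move the WHERE clause before GROUP BY

Corrected query:
SELECT genre, AVG(rating) FROM movies WHERE rating > 6.1 GROUP BY genre

Result:
genre  | AVG(rating)
-------+------------
Action | 6.8        
Drama  | 6.6        
Sci-Fi | 7.1        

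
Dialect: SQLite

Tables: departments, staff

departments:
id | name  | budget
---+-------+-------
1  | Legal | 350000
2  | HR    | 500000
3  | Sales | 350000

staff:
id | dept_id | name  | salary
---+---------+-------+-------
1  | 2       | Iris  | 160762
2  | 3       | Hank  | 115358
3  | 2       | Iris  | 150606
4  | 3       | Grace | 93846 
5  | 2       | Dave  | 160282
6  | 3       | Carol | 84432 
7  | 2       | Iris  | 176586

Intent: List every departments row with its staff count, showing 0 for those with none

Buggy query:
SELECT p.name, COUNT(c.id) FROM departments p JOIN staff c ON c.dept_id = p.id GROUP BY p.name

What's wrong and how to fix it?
Bug: An inner join excludes parents with zero children

Fix: Switch to LEFT JOIN to retain unmatched parent rows

Corrected query:
SELECT p.name, COUNT(c.id) FROM departments p LEFT JOIN staff c ON c.dept_id = p.id GROUP BY p.name

Result:
name  | COUNT(c.id)
------+------------
HR    | 4          
Legal | 0          
Sales | 3          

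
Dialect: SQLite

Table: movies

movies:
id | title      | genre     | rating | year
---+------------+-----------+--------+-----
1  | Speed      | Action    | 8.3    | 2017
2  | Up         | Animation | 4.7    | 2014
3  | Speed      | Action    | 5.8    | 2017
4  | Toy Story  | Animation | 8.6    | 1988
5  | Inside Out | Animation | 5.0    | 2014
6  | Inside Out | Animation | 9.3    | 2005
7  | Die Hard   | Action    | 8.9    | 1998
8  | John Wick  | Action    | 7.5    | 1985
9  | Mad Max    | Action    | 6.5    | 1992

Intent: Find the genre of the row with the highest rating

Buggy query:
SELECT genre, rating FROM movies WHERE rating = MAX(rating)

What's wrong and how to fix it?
Bug: MAX(rating) is an aggregate and cannot be used directly in WHERE

Fix: Wrap MAX in a scalar subquery so WHERE compares against a single value

Corrected query:
SELECT genre, rating FROM movies WHERE rating = (SELECT MAX(rating) FROM movies)

Result:
genre     | rating
----------+-------
Animation | 9.3   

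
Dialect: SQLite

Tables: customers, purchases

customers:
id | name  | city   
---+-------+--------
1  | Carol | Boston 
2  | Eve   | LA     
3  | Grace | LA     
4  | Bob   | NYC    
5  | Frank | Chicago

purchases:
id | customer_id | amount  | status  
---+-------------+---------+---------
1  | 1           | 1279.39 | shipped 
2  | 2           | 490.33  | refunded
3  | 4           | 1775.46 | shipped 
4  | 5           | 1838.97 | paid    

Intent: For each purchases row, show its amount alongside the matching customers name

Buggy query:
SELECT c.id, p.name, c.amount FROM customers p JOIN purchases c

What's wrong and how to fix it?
Bug: Missing join condition: each purchases row is matched to all customers rows instead of just its own

Fix: Add ON c.customer_id = p.id to the JOIN

Corrected query:
SELECT c.id, p.name, c.amount FROM customers p JOIN purchases c ON c.customer_id = p.id

Result:
id | name  | amount 
---+-------+--------
1  | Carol | 1279.39
2  | Eve   | 490.33 
3  | Bob   | 1775.46
4  | Frank | 1838.97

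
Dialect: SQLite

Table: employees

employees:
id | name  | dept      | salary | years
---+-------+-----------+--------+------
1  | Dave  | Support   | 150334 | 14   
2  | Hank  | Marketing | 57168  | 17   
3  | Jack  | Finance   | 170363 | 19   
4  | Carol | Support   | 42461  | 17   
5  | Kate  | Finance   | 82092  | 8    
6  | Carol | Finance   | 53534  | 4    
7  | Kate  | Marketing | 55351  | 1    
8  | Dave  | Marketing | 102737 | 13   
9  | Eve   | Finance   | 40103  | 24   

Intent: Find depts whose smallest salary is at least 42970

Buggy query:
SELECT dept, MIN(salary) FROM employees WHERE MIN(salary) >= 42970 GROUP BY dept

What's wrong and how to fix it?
Bug: MIN() in WHERE is a misuse of aggregate

Fix: Use HAVING for the per-group MIN condition

Corrected query:
SELECT dept, MIN(salary) FROM employees GROUP BY dept HAVING MIN(salary) >= 42970

Result:
dept      | MIN(salary)
----------+------------
Marketing | 55351      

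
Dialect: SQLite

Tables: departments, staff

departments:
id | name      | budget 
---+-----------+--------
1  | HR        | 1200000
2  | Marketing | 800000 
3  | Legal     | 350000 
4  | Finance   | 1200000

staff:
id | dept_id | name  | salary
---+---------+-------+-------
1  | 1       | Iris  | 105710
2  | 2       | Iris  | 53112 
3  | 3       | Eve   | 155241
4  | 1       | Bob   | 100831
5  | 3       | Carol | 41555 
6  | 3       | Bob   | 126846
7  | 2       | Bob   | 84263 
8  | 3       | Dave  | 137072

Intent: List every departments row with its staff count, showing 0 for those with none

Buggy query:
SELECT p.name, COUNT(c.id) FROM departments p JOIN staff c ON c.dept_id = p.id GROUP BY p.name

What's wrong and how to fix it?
Bug: INNER JOIN drops departments rows that have no matching staff rows

Fix: Switch to LEFT JOIN to retain unmatched parent rows

Corrected query:
SELECT p.name, COUNT(c.id) FROM departments p LEFT JOIN staff c ON c.dept_id = p.id GROUP BY p.name

Result:
name      | COUNT(c.id)
----------+------------
Finance   | 0          
HR        | 2          
Legal     | 4          
Marketing | 2          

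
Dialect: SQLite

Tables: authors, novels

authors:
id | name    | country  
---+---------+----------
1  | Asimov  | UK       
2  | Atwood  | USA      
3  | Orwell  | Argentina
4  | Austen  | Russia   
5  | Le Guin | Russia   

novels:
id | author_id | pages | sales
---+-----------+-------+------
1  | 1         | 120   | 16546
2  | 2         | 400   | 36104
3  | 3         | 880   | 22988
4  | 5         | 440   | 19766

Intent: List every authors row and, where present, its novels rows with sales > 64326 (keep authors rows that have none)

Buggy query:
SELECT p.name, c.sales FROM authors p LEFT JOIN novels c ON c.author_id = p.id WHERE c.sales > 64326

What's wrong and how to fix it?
Bug: A WHERE condition on the right-hand table after LEFT JOIN drops unmatched parents

Fix: Put 'c.sales > 64326' in the JOIN's ON clause instead of WHERE

Corrected query:
SELECT p.name, c.sales FROM authors p LEFT JOIN novels c ON c.author_id = p.id AND c.sales > 64326

Result:
name    | sales
--------+------
Asimov  | NULL 
Atwood  | NULL 
Orwell  | NULL 
Austen  | NULL 
Le Guin | NULL 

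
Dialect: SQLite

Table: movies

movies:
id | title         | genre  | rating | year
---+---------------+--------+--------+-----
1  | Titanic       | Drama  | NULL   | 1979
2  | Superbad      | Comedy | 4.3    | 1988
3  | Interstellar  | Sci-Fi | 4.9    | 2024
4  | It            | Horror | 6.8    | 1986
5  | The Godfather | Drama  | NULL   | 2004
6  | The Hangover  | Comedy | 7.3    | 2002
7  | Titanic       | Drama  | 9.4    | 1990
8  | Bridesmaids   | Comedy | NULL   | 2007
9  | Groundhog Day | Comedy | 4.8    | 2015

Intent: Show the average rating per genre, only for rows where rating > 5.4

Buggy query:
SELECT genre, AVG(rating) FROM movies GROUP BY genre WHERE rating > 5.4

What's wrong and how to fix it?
Bug: Row-level WHERE must come before GROUP BY in the clause order

Fix: Place WHERE between FROM and GROUP BY

Corrected query:
SELECT genre, AVG(rating) FROM movies WHERE rating > 5.4 GROUP BY genre

Result:
genre  | AVG(rating)
-------+------------
Comedy | 7.3        
Drama  | 9.4        
Horror | 6.8        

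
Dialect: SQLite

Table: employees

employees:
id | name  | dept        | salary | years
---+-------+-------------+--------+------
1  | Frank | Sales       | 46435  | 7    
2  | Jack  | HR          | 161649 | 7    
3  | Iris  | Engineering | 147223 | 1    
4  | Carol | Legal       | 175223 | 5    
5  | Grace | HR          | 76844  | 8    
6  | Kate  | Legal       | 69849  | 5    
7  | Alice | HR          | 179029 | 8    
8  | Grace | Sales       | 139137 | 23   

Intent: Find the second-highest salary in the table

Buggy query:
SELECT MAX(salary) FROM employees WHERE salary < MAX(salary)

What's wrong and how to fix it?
Bug: MAX(salary) on the right of the comparison is an aggregate-in-WHERE error

Fix: Compute the overall MAX in a subquery, then take MAX of rows below it

Corrected query:
SELECT MAX(salary) FROM employees WHERE salary < (SELECT MAX(salary) FROM employees)

Result:
MAX(salary)
-----------
175223     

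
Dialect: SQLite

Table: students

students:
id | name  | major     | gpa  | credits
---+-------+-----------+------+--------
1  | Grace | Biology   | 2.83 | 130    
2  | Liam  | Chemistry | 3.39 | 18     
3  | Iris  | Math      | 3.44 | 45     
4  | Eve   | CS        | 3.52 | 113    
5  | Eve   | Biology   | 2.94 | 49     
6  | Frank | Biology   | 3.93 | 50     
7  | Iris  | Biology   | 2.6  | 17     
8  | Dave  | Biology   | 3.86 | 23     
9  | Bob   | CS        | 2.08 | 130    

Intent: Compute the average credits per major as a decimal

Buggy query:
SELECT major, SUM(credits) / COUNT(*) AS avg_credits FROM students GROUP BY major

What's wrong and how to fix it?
Bug: Both operands are integers, so '/' performs integer division and truncates

Fix: Cast one side to REAL so the division keeps the fractional part

Corrected query:
SELECT major, SUM(credits) * 1.0 / COUNT(*) AS avg_credits FROM students GROUP BY major

Result:
major     | avg_credits
----------+------------
Biology   | 53.8       
CS        | 121.5      
Chemistry | 18         
Math      | 45         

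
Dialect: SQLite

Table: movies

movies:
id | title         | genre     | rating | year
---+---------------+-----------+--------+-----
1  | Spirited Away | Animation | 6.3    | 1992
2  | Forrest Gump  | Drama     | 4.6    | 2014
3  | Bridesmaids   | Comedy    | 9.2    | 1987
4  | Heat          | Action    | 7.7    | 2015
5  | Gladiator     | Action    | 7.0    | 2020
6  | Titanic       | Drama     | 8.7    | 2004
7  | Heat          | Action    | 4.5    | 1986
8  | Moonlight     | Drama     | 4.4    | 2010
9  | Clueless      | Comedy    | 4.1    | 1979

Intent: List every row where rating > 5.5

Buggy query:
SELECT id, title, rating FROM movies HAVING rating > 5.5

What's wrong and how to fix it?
Bug: HAVING filters the output of aggregation, but this query has no GROUP BY and no aggregate functions, so SQLite rejects it (HAVING clause on a non-aggregate query); the condition here is per row

Fix: Use WHERE for row-level filtering

Corrected query:
SELECT id, title, rating FROM movies WHERE rating > 5.5

Result:
id | title         | rating
---+---------------+-------
1  | Spirited Away | 6.3   
3  | Bridesmaids   | 9.2   
4  | Heat          | 7.7   
5  | Gladiator     | 7     
6  | Titanic       | 8.7   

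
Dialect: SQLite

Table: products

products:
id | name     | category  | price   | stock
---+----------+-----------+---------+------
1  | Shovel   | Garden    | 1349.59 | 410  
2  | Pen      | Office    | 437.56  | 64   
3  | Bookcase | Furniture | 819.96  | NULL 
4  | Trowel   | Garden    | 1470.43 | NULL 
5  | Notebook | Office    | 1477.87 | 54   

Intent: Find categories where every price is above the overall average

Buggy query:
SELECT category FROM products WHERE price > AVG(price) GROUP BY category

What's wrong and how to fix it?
Bug: WHERE evaluates per row before aggregation, so AVG() is unavailable

Fix: Compute the overall average in a scalar subquery and compare each group's MIN against it in HAVING

Corrected query:
SELECT category FROM products GROUP BY category HAVING MIN(price) > (SELECT AVG(price) FROM products)

Result:
category
--------
Garden  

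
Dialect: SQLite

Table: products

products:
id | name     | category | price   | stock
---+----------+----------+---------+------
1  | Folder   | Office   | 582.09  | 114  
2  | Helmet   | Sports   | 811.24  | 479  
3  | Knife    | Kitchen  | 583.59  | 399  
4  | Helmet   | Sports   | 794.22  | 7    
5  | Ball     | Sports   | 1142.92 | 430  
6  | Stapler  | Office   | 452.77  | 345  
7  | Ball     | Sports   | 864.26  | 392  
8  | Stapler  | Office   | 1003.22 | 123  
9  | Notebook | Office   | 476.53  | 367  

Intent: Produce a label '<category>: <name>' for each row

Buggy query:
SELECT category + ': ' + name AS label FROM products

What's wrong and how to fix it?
Bug: '+' is numeric addition; on text columns SQLite converts them to 0 instead of concatenating

Fix: Replace + with || to concatenate text

Corrected query:
SELECT category || ': ' || name AS label FROM products

Result:
label           
----------------
Office: Folder  
Sports: Helmet  
Kitchen: Knife  
Sports: Helmet  
Sports: Ball    
Office: Stapler 
Sports: Ball    
Office: Stapler 
Office: Notebook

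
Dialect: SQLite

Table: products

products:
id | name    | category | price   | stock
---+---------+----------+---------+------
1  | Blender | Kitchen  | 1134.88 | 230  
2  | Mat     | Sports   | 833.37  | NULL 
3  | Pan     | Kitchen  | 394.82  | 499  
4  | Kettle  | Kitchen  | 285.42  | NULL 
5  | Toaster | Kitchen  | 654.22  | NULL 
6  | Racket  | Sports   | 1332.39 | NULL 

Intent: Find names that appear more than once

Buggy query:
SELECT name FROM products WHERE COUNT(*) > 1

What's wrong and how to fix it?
Bug: WHERE can't reference COUNT(*); aggregates are computed after WHERE

Fix: GROUP BY name, then filter groups with HAVING COUNT(*) > 1

Corrected query:
SELECT name FROM products GROUP BY name HAVING COUNT(*) > 1

Result:
(no rows)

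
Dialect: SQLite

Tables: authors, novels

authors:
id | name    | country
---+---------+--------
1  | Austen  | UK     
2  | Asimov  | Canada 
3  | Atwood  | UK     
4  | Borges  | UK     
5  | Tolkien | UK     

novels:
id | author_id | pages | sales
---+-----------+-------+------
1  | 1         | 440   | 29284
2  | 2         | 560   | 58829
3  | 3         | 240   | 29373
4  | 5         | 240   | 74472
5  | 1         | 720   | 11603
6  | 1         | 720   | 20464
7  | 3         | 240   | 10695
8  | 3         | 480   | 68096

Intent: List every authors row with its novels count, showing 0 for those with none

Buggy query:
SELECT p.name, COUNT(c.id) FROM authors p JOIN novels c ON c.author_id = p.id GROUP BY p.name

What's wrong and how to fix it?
Bug: INNER JOIN drops authors rows that have no matching novels rows

Fix: Switch to LEFT JOIN to retain unmatched parent rows

Corrected query:
SELECT p.name, COUNT(c.id) FROM authors p LEFT JOIN novels c ON c.author_id = p.id GROUP BY p.name

Result:
name    | COUNT(c.id)
--------+------------
Asimov  | 1          
Atwood  | 3          
Austen  | 3          
Borges  | 0          
Tolkien | 1          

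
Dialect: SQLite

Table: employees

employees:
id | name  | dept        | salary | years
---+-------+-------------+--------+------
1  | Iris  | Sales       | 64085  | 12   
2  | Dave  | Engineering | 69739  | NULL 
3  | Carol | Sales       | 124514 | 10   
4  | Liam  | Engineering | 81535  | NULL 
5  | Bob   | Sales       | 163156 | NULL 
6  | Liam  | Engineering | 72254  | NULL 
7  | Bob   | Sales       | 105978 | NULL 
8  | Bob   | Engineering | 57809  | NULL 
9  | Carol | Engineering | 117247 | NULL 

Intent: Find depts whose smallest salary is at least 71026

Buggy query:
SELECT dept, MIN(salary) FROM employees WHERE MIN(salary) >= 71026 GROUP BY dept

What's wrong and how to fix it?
Bug: MIN() in WHERE is a misuse of aggregate

Fix: Replace WHERE with HAVING after the GROUP BY

Corrected query:
SELECT dept, MIN(salary) FROM employees GROUP BY dept HAVING MIN(salary) >= 71026

Result:
(no rows)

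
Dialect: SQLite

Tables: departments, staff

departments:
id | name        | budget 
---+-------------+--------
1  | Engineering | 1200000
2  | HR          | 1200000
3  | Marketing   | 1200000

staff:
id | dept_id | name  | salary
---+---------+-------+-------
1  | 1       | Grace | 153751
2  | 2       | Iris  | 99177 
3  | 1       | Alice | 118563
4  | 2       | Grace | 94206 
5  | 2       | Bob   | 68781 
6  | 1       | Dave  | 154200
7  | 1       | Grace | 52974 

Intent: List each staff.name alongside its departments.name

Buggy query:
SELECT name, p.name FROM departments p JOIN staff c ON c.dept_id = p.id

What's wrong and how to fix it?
Bug: 'name' exists in both joined tables, so the database can't tell which one is meant

Fix: Prefix ambiguous columns with the table alias

Corrected query:
SELECT c.name, p.name FROM departments p JOIN staff c ON c.dept_id = p.id

Result:
name  | name       
------+------------
Grace | Engineering
Iris  | HR         
Alice | Engineering
Grace | HR         
Bob   | HR         
Dave  | Engineering
Grace | Engineering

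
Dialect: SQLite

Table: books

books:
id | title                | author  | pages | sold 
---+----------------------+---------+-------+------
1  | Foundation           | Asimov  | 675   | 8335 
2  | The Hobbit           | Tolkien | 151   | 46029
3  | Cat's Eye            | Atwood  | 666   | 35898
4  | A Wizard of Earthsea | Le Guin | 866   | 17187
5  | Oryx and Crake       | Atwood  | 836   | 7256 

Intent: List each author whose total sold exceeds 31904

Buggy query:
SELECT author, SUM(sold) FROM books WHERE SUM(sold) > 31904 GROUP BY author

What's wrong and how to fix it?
Bug: WHERE runs before GROUP BY, so aggregates aren't available there

Fix: Use HAVING (which filters groups after aggregation) instead of WHERE

Corrected query:
SELECT author, SUM(sold) FROM books GROUP BY author HAVING SUM(sold) > 31904

Result:
author  | SUM(sold)
--------+----------
Atwood  | 43154    
Tolkien | 46029    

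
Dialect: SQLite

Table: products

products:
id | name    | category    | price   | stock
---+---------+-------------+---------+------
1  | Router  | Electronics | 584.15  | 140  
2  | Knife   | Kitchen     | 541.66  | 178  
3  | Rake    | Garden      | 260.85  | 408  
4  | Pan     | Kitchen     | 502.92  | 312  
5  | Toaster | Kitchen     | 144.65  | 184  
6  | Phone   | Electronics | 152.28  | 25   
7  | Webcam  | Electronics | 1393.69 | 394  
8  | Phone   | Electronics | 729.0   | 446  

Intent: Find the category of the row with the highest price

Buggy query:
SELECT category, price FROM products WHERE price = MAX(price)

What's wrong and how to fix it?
Bug: WHERE is evaluated per row; an aggregate over the whole table isn't defined there

Fix: Wrap MAX in a scalar subquery so WHERE compares against a single value

Corrected query:
SELECT category, price FROM products WHERE price = (SELECT MAX(price) FROM products)

Result:
category    | price  
------------+--------
Electronics | 1393.69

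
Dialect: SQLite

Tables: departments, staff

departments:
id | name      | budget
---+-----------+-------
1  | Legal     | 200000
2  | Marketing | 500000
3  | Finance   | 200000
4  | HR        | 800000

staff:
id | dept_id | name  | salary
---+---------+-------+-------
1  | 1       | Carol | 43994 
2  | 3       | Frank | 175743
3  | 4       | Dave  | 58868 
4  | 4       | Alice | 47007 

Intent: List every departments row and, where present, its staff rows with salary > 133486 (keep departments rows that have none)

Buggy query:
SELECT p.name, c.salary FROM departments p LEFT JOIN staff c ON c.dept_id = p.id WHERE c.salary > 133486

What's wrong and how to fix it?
Bug: A WHERE condition on the right-hand table after LEFT JOIN drops unmatched parents

Fix: Put 'c.salary > 133486' in the JOIN's ON clause instead of WHERE

Corrected query:
SELECT p.name, c.salary FROM departments p LEFT JOIN staff c ON c.dept_id = p.id AND c.salary > 133486

Result:
name      | salary
----------+-------
Legal     | NULL  
Marketing | NULL  
Finance   | 175743
HR        | NULL  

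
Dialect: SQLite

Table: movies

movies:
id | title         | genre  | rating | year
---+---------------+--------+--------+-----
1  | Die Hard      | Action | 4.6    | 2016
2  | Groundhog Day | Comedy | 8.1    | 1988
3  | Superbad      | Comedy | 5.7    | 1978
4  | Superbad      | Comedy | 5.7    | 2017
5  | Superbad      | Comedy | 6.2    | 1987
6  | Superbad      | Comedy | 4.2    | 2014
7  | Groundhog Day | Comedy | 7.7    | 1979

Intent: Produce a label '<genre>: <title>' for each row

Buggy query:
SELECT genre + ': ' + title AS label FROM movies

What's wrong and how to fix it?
Bug: '+' is numeric addition; on text columns SQLite converts them to 0 instead of concatenating

Fix: Use the || operator for string concatenation

Corrected query:
SELECT genre || ': ' || title AS label FROM movies

Result:
label                
---------------------
Action: Die Hard     
Comedy: Groundhog Day
Comedy: Superbad     
Comedy: Superbad     
Comedy: Superbad     
Comedy: Superbad     
Comedy: Groundhog Day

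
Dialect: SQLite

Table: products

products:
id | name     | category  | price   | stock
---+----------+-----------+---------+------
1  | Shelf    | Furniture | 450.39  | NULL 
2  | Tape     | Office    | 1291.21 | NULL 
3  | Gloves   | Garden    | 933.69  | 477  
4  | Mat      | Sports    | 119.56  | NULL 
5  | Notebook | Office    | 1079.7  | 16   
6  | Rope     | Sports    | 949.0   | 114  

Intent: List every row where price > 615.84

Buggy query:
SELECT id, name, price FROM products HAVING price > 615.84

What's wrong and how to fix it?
Bug: This is a non-aggregate query (no GROUP BY, no aggregates), so in SQLite the HAVING clause is invalid here; a row-level condition belongs in WHERE

Fix: Replace HAVING with WHERE since the condition applies to individual rows

Corrected query:
SELECT id, name, price FROM products WHERE price > 615.84

Result:
id | name     | price  
---+----------+--------
2  | Tape     | 1291.21
3  | Gloves   | 933.69 
5  | Notebook | 1079.7 
6  | Rope     | 949    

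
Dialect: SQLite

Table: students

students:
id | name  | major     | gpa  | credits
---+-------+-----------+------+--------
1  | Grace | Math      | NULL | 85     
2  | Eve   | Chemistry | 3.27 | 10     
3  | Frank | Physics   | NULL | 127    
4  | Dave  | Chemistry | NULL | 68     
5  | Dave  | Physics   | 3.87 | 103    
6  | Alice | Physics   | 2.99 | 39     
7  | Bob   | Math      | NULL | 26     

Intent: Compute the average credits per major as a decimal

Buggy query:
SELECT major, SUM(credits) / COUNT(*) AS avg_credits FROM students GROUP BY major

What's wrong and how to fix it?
Bug: Both operands are integers, so '/' performs integer division and truncates

Fix: Cast one side to REAL so the division keeps the fractional part

Corrected query:
SELECT major, SUM(credits) * 1.0 / COUNT(*) AS avg_credits FROM students GROUP BY major

Result:
major     | avg_credits
----------+------------
Chemistry | 39         
Math      | 55.5       
Physics   | 89.666667  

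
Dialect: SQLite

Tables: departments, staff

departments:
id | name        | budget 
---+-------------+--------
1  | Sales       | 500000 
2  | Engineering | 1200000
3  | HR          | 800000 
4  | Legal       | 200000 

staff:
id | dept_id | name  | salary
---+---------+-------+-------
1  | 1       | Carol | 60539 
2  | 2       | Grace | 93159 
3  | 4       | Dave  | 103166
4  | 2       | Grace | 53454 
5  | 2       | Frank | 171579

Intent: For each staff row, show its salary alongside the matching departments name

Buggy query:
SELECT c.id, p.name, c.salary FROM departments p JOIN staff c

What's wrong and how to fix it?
Bug: JOIN with no ON clause produces a cartesian product; every staff row pairs with every departments row

Fix: Specify the join condition linking the foreign key to the parent id

Corrected query:
SELECT c.id, p.name, c.salary FROM departments p JOIN staff c ON c.dept_id = p.id

Result:
id | name        | salary
---+-------------+-------
1  | Sales       | 60539 
2  | Engineering | 93159 
3  | Legal       | 103166
4  | Engineering | 53454 
5  | Engineering | 171579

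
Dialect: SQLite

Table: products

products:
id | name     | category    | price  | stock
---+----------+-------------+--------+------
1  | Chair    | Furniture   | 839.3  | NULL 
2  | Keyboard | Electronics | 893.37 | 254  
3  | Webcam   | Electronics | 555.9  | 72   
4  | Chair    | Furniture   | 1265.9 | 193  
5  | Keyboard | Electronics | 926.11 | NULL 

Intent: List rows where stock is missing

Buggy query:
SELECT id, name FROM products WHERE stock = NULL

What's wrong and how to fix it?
Bug: '= NULL' is always unknown in SQL three-valued logic, so no rows match

Fix: Use IS NULL to test for NULL

Corrected query:
SELECT id, name FROM products WHERE stock IS NULL

Result:
id | name    
---+---------
1  | Chair   
5  | Keyboard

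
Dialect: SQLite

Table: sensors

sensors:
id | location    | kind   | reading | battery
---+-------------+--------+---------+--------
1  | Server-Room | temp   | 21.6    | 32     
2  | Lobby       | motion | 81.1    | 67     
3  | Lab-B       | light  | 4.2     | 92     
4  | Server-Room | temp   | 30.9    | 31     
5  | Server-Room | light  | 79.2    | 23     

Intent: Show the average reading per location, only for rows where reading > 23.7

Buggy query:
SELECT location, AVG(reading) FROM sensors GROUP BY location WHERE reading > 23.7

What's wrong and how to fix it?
Bug: WHERE cannot follow GROUP BY

Fix: Place WHERE between FROM and GROUP BY

Corrected query:
SELECT location, AVG(reading) FROM sensors WHERE reading > 23.7 GROUP BY location

Result:
location    | AVG(reading)
------------+-------------
Lobby       | 81.1        
Server-Room | 55.05       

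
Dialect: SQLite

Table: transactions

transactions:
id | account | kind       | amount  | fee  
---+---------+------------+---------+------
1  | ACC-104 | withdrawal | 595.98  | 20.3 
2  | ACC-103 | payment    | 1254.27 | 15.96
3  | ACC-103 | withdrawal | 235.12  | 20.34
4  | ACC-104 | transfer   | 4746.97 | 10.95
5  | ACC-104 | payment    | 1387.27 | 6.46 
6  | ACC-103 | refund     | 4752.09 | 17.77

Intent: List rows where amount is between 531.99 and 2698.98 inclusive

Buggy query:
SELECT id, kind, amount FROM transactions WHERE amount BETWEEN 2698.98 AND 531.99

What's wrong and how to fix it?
Bug: BETWEEN expects the lower bound first; with 2698.98 AND 531.99 the range is empty

Fix: Swap the bounds so the smaller value comes first

Corrected query:
SELECT id, kind, amount FROM transactions WHERE amount BETWEEN 531.99 AND 2698.98

Result:
id | kind       | amount 
---+------------+--------
1  | withdrawal | 595.98 
2  | payment    | 1254.27
5  | payment    | 1387.27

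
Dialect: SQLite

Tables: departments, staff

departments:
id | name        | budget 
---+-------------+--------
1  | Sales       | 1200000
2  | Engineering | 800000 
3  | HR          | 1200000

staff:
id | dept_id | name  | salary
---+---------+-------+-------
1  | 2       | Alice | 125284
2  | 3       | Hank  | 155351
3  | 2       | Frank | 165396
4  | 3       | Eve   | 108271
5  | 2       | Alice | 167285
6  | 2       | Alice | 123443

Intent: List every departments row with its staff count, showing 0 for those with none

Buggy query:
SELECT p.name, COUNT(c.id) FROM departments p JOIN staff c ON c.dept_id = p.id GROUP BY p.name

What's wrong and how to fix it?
Bug: An inner join excludes parents with zero children

Fix: Switch to LEFT JOIN to retain unmatched parent rows

Corrected query:
SELECT p.name, COUNT(c.id) FROM departments p LEFT JOIN staff c ON c.dept_id = p.id GROUP BY p.name

Result:
name        | COUNT(c.id)
------------+------------
Engineering | 4          
HR          | 2          
Sales       | 0          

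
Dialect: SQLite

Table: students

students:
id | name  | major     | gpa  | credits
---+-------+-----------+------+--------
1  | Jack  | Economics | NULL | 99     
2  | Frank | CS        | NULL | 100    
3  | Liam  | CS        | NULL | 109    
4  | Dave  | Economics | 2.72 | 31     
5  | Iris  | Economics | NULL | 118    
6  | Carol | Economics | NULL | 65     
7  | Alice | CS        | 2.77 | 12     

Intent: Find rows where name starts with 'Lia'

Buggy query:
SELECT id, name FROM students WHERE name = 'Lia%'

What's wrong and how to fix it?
Bug: Wildcards only work with LIKE; '=' treats '%' as a literal character

Fix: Use LIKE for wildcard pattern matching

Corrected query:
SELECT id, name FROM students WHERE name LIKE 'Lia%'

Result:
id | name
---+-----
3  | Liam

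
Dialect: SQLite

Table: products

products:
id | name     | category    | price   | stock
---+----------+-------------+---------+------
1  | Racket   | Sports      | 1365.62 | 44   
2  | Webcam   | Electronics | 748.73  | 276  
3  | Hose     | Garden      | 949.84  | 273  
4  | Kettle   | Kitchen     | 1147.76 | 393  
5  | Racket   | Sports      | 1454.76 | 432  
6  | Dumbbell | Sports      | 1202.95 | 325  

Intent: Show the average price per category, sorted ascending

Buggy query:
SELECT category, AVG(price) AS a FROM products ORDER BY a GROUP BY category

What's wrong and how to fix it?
Bug: GROUP BY must precede ORDER BY

Fix: Reorder: SELECT … FROM … GROUP BY … ORDER BY …

Corrected query:
SELECT category, AVG(price) AS a FROM products GROUP BY category ORDER BY a

Result:
category    | a      
------------+--------
Electronics | 748.73 
Garden      | 949.84 
Kitchen     | 1147.76
Sports      | 1341.11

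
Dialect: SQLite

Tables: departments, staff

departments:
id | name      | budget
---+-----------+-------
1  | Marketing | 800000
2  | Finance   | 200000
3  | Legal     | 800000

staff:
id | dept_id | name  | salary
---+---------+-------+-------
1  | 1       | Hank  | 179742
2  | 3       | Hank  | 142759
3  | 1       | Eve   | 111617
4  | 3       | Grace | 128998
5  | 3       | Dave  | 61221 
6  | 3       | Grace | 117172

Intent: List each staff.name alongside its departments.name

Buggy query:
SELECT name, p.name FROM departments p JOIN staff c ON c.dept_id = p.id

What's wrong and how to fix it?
Bug: 'name' exists in both joined tables, so the database can't tell which one is meant

Fix: Qualify the column with its table alias (c.name)

Corrected query:
SELECT c.name, p.name FROM departments p JOIN staff c ON c.dept_id = p.id

Result:
name  | name     
------+----------
Hank  | Marketing
Hank  | Legal    
Eve   | Marketing
Grace | Legal    
Dave  | Legal    
Grace | Legal    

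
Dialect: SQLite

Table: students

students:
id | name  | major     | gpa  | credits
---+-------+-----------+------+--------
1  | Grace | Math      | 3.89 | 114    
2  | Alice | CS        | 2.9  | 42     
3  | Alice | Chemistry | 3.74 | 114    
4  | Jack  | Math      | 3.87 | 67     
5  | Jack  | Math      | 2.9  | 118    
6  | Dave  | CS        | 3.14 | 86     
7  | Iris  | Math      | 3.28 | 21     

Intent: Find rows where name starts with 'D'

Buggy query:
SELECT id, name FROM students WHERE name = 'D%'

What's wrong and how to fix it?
Bug: '=' compares the literal string including the % character; pattern matching needs LIKE

Fix: Use LIKE for wildcard pattern matching

Corrected query:
SELECT id, name FROM students WHERE name LIKE 'D%'

Result:
id | name
---+-----
6  | Dave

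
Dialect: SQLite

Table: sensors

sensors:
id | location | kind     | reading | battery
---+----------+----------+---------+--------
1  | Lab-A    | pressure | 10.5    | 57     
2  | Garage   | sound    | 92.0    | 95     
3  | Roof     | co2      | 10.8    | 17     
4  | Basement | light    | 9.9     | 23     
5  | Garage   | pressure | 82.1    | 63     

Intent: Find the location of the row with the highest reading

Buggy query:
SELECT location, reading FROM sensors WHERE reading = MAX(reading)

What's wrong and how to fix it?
Bug: MAX(reading) is an aggregate and cannot be used directly in WHERE

Fix: Use a subquery: WHERE reading = (SELECT MAX(reading) FROM sensors)

Corrected query:
SELECT location, reading FROM sensors WHERE reading = (SELECT MAX(reading) FROM sensors)

Result:
location | reading
---------+--------
Garage   | 92     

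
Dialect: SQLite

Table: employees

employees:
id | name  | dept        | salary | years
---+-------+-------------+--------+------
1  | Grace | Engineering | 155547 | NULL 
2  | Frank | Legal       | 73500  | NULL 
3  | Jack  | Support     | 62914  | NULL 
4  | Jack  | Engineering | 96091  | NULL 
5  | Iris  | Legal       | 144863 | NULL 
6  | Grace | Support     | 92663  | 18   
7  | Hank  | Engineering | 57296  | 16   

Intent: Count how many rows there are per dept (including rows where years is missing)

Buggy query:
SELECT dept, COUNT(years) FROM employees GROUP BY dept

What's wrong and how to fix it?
Bug: COUNT(column) counts non-NULL values only; rows with NULL years aren't counted

Fix: Use COUNT(*) to count all rows regardless of NULL

Corrected query:
SELECT dept, COUNT(*) FROM employees GROUP BY dept

Result:
dept        | COUNT(*)
------------+---------
Engineering | 3       
Legal       | 2       
Support     | 2       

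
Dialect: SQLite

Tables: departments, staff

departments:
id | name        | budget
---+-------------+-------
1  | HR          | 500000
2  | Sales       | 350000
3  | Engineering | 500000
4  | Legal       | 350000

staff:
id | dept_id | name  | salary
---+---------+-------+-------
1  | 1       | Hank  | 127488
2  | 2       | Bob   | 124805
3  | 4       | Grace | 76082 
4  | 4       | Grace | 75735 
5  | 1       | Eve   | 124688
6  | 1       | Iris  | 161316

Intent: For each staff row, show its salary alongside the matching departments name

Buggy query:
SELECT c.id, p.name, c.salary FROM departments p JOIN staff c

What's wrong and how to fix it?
Bug: Missing join condition: each staff row is matched to all departments rows instead of just its own

Fix: Specify the join condition linking the foreign key to the parent id

Corrected query:
SELECT c.id, p.name, c.salary FROM departments p JOIN staff c ON c.dept_id = p.id

Result:
id | name  | salary
---+-------+-------
1  | HR    | 127488
2  | Sales | 124805
3  | Legal | 76082 
4  | Legal | 75735 
5  | HR    | 124688
6  | HR    | 161316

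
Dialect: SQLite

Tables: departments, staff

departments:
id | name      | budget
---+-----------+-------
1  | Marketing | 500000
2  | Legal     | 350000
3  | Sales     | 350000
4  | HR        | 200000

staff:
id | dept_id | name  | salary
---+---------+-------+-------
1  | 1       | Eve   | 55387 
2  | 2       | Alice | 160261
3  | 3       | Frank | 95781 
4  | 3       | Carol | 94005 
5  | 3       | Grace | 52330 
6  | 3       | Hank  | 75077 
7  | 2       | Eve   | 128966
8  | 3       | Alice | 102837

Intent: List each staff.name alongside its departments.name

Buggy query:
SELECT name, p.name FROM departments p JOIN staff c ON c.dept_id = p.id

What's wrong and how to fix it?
Bug: Both tables have a 'name' column; the unqualified reference is ambiguous

Fix: Prefix ambiguous columns with the table alias

Corrected query:
SELECT c.name, p.name FROM departments p JOIN staff c ON c.dept_id = p.id

Result:
name  | name     
------+----------
Eve   | Marketing
Alice | Legal    
Frank | Sales    
Carol | Sales    
Grace | Sales    
Hank  | Sales    
Eve   | Legal    
Alice | Sales    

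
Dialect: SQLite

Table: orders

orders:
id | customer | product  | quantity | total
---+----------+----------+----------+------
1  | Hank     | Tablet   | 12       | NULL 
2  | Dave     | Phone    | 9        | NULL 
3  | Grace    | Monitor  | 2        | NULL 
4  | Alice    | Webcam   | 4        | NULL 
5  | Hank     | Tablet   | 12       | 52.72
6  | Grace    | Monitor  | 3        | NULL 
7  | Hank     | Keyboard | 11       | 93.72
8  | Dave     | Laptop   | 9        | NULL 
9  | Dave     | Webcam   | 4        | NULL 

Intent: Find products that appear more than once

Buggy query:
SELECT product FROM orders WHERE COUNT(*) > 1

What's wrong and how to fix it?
Bug: COUNT(*) is an aggregate and cannot be used in WHERE

Fix: GROUP BY product, then filter groups with HAVING COUNT(*) > 1

Corrected query:
SELECT product FROM orders GROUP BY product HAVING COUNT(*) > 1

Result:
product
-------
Monitor
Tablet 
Webcam 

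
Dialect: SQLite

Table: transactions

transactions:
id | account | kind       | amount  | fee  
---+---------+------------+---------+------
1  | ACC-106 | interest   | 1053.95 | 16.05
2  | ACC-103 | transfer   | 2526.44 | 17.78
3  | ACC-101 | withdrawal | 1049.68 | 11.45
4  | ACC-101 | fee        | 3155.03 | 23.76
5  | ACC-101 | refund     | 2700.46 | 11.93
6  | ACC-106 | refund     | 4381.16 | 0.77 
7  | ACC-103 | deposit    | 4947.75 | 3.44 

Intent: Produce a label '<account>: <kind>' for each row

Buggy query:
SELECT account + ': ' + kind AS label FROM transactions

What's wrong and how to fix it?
Bug: '+' is numeric addition; on text columns SQLite converts them to 0 instead of concatenating

Fix: Replace + with || to concatenate text

Corrected query:
SELECT account || ': ' || kind AS label FROM transactions

Result:
label              
-------------------
ACC-106: interest  
ACC-103: transfer  
ACC-101: withdrawal
ACC-101: fee       
ACC-101: refund    
ACC-106: refund    
ACC-103: deposit   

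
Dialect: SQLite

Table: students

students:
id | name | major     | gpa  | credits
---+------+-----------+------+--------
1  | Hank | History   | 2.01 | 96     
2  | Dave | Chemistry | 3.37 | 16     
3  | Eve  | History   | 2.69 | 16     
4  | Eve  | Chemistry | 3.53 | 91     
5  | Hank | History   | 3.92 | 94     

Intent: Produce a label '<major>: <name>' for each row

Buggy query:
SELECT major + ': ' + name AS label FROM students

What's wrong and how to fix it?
Bug: SQLite uses || for string concatenation; + coerces text to numbers (yielding 0)

Fix: Use the || operator for string concatenation

Corrected query:
SELECT major || ': ' || name AS label FROM students

Result:
label          
---------------
History: Hank  
Chemistry: Dave
History: Eve   
Chemistry: Eve 
History: Hank  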